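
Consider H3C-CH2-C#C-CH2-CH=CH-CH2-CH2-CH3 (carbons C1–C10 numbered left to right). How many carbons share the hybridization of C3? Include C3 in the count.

C3 is sp (two π bonds).
C1: sp3
C2: sp3
C3: sp ✓
C4: sp ✓
C5: sp3
C6: sp2
C7: sp2
C8: sp3
C9: sp3
C10: sp3
2 carbons are sp.

2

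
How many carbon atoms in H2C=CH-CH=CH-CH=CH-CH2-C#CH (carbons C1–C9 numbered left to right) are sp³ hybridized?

1

C1: sp2
C2: sp2
C3: sp2
C4: sp2
C5: sp2
C6: sp2
C7: sp3 ✓
C8: sp
C9: sp
C7 → 1 sp3 carbon.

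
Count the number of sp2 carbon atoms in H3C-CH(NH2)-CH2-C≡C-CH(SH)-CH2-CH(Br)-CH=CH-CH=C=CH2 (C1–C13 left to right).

4

C1: sp3
C2: sp3
C3: sp3
C4: sp
C5: sp
C6: sp3
C7: sp3
C8: sp3
C9: sp2 ✓
C10: sp2 ✓
C11: sp2 ✓
C12: sp
C13: sp2 ✓
C9, C10, C11, C13 → 4 sp2 carbons.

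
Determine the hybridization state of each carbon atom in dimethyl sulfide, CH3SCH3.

sp^3

Each carbon atom: 4 σ bonds — 4 electron domains, sp3.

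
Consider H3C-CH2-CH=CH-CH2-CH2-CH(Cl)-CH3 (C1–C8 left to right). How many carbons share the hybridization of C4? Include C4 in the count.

C4 is sp2 (one π bond).
C1: sp3
C2: sp3
C3: sp2 ✓
C4: sp2 ✓
C5: sp3
C6: sp3
C7: sp3
C8: sp3
2 carbons are sp2.

2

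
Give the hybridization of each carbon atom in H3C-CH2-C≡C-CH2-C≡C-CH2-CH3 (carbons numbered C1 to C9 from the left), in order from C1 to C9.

C1 sp3, C2 sp3, C3 sp, C4 sp, C5 sp3, C6 sp, C7 sp, C8 sp3, C9 sp3

C1 (4 σ bonds) has steric number 4: sp3.
C2: 4 σ bonds; 4 regions of electron density → sp3.
C3: 2 σ bonds, plus two π bonds; 2 regions of electron density → sp.
C4 has 2 σ bonds, plus two π bonds: steric number 2 → sp.
C5 carries 4 σ bonds, giving a steric number of 4, so it is sp3.
C6 is sp: 2 σ bonds, plus two π bonds, 2 electron-density regions.
C7 — 2 σ bonds, plus two π bonds. Steric number 2, so sp.
C8 carries 4 σ bonds, giving a steric number of 4, so it is sp3.
C9 has 4 σ bonds: steric number 4 → sp3.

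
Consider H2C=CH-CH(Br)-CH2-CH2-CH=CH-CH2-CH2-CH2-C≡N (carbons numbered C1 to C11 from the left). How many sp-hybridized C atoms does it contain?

C1: sp2
C2: sp2
C3: sp3
C4: sp3
C5: sp3
C6: sp2
C7: sp2
C8: sp3
C9: sp3
C10: sp3
C11: sp ✓
C11 → 1 sp carbon.

1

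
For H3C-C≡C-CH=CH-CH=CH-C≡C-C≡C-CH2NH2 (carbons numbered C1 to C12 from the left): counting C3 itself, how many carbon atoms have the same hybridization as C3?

6

C3 is sp (two π bonds).
C1: sp3
C2: sp ✓
C3: sp ✓
C4: sp2
C5: sp2
C6: sp2
C7: sp2
C8: sp ✓
C9: sp ✓
C10: sp ✓
C11: sp ✓
C12: sp3
6 carbons are sp.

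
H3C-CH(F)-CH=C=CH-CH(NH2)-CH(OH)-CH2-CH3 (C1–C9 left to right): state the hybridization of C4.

sp

C4: 2 σ bonds, plus two π bonds — 2 electron domains, sp.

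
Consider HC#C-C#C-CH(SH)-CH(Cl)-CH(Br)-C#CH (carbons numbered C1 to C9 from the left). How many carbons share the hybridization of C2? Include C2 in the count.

6

C2 is sp (two π bonds).
C1: sp ✓
C2: sp ✓
C3: sp ✓
C4: sp ✓
C5: sp3
C6: sp3
C7: sp3
C8: sp ✓
C9: sp ✓
6 carbons are sp.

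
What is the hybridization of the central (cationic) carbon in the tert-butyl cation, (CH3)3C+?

Three σ bonds and an empty p orbital; no lone pair → steric number 3 → sp2 and planar.

sp^2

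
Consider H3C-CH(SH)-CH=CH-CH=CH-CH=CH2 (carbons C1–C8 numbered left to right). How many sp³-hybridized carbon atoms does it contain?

C1: sp3 ✓
C2: sp3 ✓
C3: sp2
C4: sp2
C5: sp2
C6: sp2
C7: sp2
C8: sp2
C1, C2 → 2 sp3 carbons.

2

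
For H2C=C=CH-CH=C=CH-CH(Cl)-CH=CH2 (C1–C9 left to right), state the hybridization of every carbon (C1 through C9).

C1: 3 σ bonds, plus one π bond; 3 regions of electron density → sp2.
C2 — 2 σ bonds, plus two π bonds. Steric number 2, so sp.
C3 carries 3 σ bonds, plus one π bond, giving a steric number of 3, so it is sp2.
C4 has 3 σ bonds, plus one π bond: steric number 3 → sp2.
C5: 2 σ bonds, plus two π bonds; 2 regions of electron density → sp.
C6: 3 σ bonds, plus one π bond; 3 regions of electron density → sp2.
C7: 4 σ bonds — 4 electron domains, sp3.
C8: 3 σ bonds, plus one π bond; 3 regions of electron density → sp2.
C9: 3 σ bonds, plus one π bond — 3 electron domains, sp2.

C1 sp2, C2 sp, C3 sp2, C4 sp2, C5 sp, C6 sp2, C7 sp3, C8 sp2, C9 sp2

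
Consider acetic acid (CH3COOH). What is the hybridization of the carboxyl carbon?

The carboxyl carbon: 3 σ bonds, plus one π bond; 3 regions of electron density → sp2.

sp²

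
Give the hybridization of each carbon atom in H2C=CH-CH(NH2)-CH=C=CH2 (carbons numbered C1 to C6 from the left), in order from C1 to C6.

C1 has 3 σ bonds, plus one π bond: steric number 3 → sp2.
C2 — 3 σ bonds, plus one π bond. Steric number 3, so sp2.
C3: 4 σ bonds; 4 regions of electron density → sp3.
C4 has 3 σ bonds, plus one π bond: steric number 3 → sp2.
C5 is sp: 2 σ bonds, plus two π bonds, 2 electron-density regions.
C6 is sp2: 3 σ bonds, plus one π bond, 3 electron-density regions.

C1 sp2, C2 sp2, C3 sp3, C4 sp2, C5 sp, C6 sp2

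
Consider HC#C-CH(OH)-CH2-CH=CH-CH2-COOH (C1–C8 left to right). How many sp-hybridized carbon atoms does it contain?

C1: sp ✓
C2: sp ✓
C3: sp3
C4: sp3
C5: sp2
C6: sp2
C7: sp3
C8: sp2
C1, C2 → 2 sp carbons.

2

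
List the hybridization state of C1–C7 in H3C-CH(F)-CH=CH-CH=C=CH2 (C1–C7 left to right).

C1 sp3, C2 sp3, C3 sp2, C4 sp2, C5 sp2, C6 sp, C7 sp2

C1 carries 4 σ bonds, giving a steric number of 4, so it is sp3.
C2 carries 4 σ bonds, giving a steric number of 4, so it is sp3.
C3 (3 σ bonds, plus one π bond) has steric number 3: sp2.
C4 is sp2: 3 σ bonds, plus one π bond, 3 electron-density regions.
C5 has 3 σ bonds, plus one π bond: steric number 3 → sp2.
C6 carries 2 σ bonds, plus two π bonds, giving a steric number of 2, so it is sp.
C7 — 3 σ bonds, plus one π bond. Steric number 3, so sp2.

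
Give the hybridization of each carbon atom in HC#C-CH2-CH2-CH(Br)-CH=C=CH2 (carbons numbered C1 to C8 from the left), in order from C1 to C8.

C1 — 2 σ bonds, plus two π bonds. Steric number 2, so sp.
C2 has 2 σ bonds, plus two π bonds: steric number 2 → sp.
C3: 4 σ bonds; 4 regions of electron density → sp3.
C4 carries 4 σ bonds, giving a steric number of 4, so it is sp3.
C5 is sp3: 4 σ bonds, 4 electron-density regions.
C6 (3 σ bonds, plus one π bond) has steric number 3: sp2.
C7: 2 σ bonds, plus two π bonds; 2 regions of electron density → sp.
C8 has 3 σ bonds, plus one π bond: steric number 3 → sp2.

C1 sp, C2 sp, C3 sp3, C4 sp3, C5 sp3, C6 sp2, C7 sp, C8 sp2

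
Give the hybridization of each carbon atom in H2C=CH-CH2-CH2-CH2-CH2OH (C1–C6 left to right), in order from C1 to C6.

C1: 3 σ bonds, plus one π bond; 3 regions of electron density → sp2.
C2: 3 σ bonds, plus one π bond — 3 electron domains, sp2.
C3 — 4 σ bonds. Steric number 4, so sp3.
C4 is sp3: 4 σ bonds, 4 electron-density regions.
C5: 4 σ bonds; 4 regions of electron density → sp3.
C6 has 4 σ bonds: steric number 4 → sp3.

C1 sp2, C2 sp2, C3 sp3, C4 sp3, C5 sp3, C6 sp3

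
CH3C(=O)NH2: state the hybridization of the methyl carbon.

The methyl carbon (4 σ bonds) has steric number 4: sp3.

sp3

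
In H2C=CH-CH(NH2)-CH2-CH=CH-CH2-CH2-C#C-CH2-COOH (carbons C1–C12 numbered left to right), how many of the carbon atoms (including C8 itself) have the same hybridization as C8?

C8 is sp3 (only σ bonds).
C1: sp2
C2: sp2
C3: sp3 ✓
C4: sp3 ✓
C5: sp2
C6: sp2
C7: sp3 ✓
C8: sp3 ✓
C9: sp
C10: sp
C11: sp3 ✓
C12: sp2
5 carbons are sp3.

5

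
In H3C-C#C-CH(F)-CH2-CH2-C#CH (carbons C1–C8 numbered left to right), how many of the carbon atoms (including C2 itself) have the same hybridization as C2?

4

C2 is sp (two π bonds).
C1: sp3
C2: sp ✓
C3: sp ✓
C4: sp3
C5: sp3
C6: sp3
C7: sp ✓
C8: sp ✓
4 carbons are sp.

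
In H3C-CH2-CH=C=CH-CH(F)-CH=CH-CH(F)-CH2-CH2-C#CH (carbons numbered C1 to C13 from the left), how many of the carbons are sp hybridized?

3

C1: sp3
C2: sp3
C3: sp2
C4: sp ✓
C5: sp2
C6: sp3
C7: sp2
C8: sp2
C9: sp3
C10: sp3
C11: sp3
C12: sp ✓
C13: sp ✓
C4, C12, C13 → 3 sp carbons.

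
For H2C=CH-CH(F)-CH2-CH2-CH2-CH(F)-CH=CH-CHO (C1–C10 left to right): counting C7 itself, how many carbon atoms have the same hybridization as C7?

5

C7 is sp3 (only σ bonds).
C1: sp2
C2: sp2
C3: sp3 ✓
C4: sp3 ✓
C5: sp3 ✓
C6: sp3 ✓
C7: sp3 ✓
C8: sp2
C9: sp2
C10: sp2
5 carbons are sp3.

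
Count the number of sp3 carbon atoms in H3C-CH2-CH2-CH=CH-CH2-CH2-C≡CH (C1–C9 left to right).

5

C1: sp3 ✓
C2: sp3 ✓
C3: sp3 ✓
C4: sp2
C5: sp2
C6: sp3 ✓
C7: sp3 ✓
C8: sp
C9: sp
C1, C2, C3, C6, C7 → 5 sp3 carbons.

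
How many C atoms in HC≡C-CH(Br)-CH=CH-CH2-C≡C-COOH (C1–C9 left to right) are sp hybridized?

C1: sp ✓
C2: sp ✓
C3: sp3
C4: sp2
C5: sp2
C6: sp3
C7: sp ✓
C8: sp ✓
C9: sp2
C1, C2, C7, C8 → 4 sp carbons.

4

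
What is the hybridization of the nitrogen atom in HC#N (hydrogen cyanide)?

The nitrogen atom carries 1 σ bond and 1 lone pair, plus two π bonds, giving a steric number of 2, so it is sp.

sp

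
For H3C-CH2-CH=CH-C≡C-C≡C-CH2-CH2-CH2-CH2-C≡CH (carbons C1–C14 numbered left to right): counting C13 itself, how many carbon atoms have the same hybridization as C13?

6

C13 is sp (two π bonds).
C1: sp3
C2: sp3
C3: sp2
C4: sp2
C5: sp ✓
C6: sp ✓
C7: sp ✓
C8: sp ✓
C9: sp3
C10: sp3
C11: sp3
C12: sp3
C13: sp ✓
C14: sp ✓
6 carbons are sp.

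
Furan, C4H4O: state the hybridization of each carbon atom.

sp²

Each carbon atom — 3 σ bonds, plus one π bond. Steric number 3, so sp2.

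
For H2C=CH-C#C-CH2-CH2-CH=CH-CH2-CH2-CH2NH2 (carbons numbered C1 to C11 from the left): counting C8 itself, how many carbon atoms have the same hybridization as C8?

4

C8 is sp2 (one π bond).
C1: sp2 ✓
C2: sp2 ✓
C3: sp
C4: sp
C5: sp3
C6: sp3
C7: sp2 ✓
C8: sp2 ✓
C9: sp3
C10: sp3
C11: sp3
4 carbons are sp2.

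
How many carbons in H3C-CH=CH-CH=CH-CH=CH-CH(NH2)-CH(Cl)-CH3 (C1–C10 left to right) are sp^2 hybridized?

6

C1: sp3
C2: sp2 ✓
C3: sp2 ✓
C4: sp2 ✓
C5: sp2 ✓
C6: sp2 ✓
C7: sp2 ✓
C8: sp3
C9: sp3
C10: sp3
C2, C3, C4, C5, C6, C7 → 6 sp2 carbons.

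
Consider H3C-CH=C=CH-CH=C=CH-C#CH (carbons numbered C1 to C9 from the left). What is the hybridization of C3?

sp

C3 — 2 σ bonds, plus two π bonds. Steric number 2, so sp.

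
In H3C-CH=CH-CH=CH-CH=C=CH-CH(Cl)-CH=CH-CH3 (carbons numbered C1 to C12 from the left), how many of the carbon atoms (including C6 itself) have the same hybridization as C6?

8

C6 is sp2 (one π bond).
C1: sp3
C2: sp2 ✓
C3: sp2 ✓
C4: sp2 ✓
C5: sp2 ✓
C6: sp2 ✓
C7: sp
C8: sp2 ✓
C9: sp3
C10: sp2 ✓
C11: sp2 ✓
C12: sp3
8 carbons are sp2.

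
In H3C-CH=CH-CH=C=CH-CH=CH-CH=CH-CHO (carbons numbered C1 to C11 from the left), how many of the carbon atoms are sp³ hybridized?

C1: sp3 ✓
C2: sp2
C3: sp2
C4: sp2
C5: sp
C6: sp2
C7: sp2
C8: sp2
C9: sp2
C10: sp2
C11: sp2
C1 → 1 sp3 carbon.

1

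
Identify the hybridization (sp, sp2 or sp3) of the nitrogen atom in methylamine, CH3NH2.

Three σ bonds + one lone pair = steric number 4 → sp3.

sp3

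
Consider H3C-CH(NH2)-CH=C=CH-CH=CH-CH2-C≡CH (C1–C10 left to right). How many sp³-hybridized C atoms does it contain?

3

C1: sp3 ✓
C2: sp3 ✓
C3: sp2
C4: sp
C5: sp2
C6: sp2
C7: sp2
C8: sp3 ✓
C9: sp
C10: sp
C1, C2, C8 → 3 sp3 carbons.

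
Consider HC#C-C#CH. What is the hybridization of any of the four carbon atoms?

sp

Every carbon is part of a C≡C triple bond: two σ regions → sp.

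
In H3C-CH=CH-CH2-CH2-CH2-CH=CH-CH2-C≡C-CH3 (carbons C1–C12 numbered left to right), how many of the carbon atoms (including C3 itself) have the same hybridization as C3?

C3 is sp2 (one π bond).
C1: sp3
C2: sp2 ✓
C3: sp2 ✓
C4: sp3
C5: sp3
C6: sp3
C7: sp2 ✓
C8: sp2 ✓
C9: sp3
C10: sp
C11: sp
C12: sp3
4 carbons are sp2.

4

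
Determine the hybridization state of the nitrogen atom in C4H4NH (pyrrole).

N has three σ bonds; its lone pair occupies the p orbital and is part of the aromatic π system, so N is sp2 (not the sp3 a naive steric count of 4 would give).

sp^2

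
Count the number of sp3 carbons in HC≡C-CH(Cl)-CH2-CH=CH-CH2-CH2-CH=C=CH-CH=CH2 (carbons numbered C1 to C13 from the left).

C1: sp
C2: sp
C3: sp3 ✓
C4: sp3 ✓
C5: sp2
C6: sp2
C7: sp3 ✓
C8: sp3 ✓
C9: sp2
C10: sp
C11: sp2
C12: sp2
C13: sp2
C3, C4, C7, C8 → 4 sp3 carbons.

4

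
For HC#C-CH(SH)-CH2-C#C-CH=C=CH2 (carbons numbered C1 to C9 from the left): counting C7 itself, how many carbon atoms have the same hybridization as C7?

2

C7 is sp2 (one π bond).
C1: sp
C2: sp
C3: sp3
C4: sp3
C5: sp
C6: sp
C7: sp2 ✓
C8: sp
C9: sp2 ✓
2 carbons are sp2.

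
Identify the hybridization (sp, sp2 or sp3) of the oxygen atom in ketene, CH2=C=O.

The oxygen atom: 1 σ bond and 2 lone pairs, plus one π bond; 3 regions of electron density → sp2.

sp²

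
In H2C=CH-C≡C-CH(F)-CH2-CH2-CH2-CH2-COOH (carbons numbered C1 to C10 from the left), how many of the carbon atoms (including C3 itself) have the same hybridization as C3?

2

C3 is sp (two π bonds).
C1: sp2
C2: sp2
C3: sp ✓
C4: sp ✓
C5: sp3
C6: sp3
C7: sp3
C8: sp3
C9: sp3
C10: sp2
2 carbons are sp.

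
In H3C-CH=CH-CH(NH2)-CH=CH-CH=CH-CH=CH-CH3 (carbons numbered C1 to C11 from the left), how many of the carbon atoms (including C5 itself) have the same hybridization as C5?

C5 is sp2 (one π bond).
C1: sp3
C2: sp2 ✓
C3: sp2 ✓
C4: sp3
C5: sp2 ✓
C6: sp2 ✓
C7: sp2 ✓
C8: sp2 ✓
C9: sp2 ✓
C10: sp2 ✓
C11: sp3
8 carbons are sp2.

8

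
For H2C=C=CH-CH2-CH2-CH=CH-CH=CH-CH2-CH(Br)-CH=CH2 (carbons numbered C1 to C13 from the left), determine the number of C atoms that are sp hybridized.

C1: sp2
C2: sp ✓
C3: sp2
C4: sp3
C5: sp3
C6: sp2
C7: sp2
C8: sp2
C9: sp2
C10: sp3
C11: sp3
C12: sp2
C13: sp2
C2 → 1 sp carbon.

1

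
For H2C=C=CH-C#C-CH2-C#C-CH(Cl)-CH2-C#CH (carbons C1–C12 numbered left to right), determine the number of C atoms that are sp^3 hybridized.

3

C1: sp2
C2: sp
C3: sp2
C4: sp
C5: sp
C6: sp3 ✓
C7: sp
C8: sp
C9: sp3 ✓
C10: sp3 ✓
C11: sp
C12: sp
C6, C9, C10 → 3 sp3 carbons.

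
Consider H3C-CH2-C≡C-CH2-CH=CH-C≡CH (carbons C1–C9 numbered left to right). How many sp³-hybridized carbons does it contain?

3

C1: sp3 ✓
C2: sp3 ✓
C3: sp
C4: sp
C5: sp3 ✓
C6: sp2
C7: sp2
C8: sp
C9: sp
C1, C2, C5 → 3 sp3 carbons.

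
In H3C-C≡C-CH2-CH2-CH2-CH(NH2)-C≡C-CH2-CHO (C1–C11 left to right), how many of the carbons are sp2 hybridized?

C1: sp3
C2: sp
C3: sp
C4: sp3
C5: sp3
C6: sp3
C7: sp3
C8: sp
C9: sp
C10: sp3
C11: sp2 ✓
C11 → 1 sp2 carbon.

1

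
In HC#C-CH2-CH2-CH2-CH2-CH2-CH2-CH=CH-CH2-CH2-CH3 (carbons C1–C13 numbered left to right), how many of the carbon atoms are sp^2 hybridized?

2

C1: sp
C2: sp
C3: sp3
C4: sp3
C5: sp3
C6: sp3
C7: sp3
C8: sp3
C9: sp2 ✓
C10: sp2 ✓
C11: sp3
C12: sp3
C13: sp3
C9, C10 → 2 sp2 carbons.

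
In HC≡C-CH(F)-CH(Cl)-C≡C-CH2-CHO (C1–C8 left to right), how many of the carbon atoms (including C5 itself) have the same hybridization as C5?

C5 is sp (two π bonds).
C1: sp ✓
C2: sp ✓
C3: sp3
C4: sp3
C5: sp ✓
C6: sp ✓
C7: sp3
C8: sp2
4 carbons are sp.

4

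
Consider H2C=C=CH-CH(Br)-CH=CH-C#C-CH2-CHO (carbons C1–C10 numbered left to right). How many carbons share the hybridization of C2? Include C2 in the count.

C2 is sp (two π bonds).
C1: sp2
C2: sp ✓
C3: sp2
C4: sp3
C5: sp2
C6: sp2
C7: sp ✓
C8: sp ✓
C9: sp3
C10: sp2
3 carbons are sp.

3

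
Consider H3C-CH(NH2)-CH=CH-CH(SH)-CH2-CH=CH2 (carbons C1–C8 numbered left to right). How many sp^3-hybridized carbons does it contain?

C1: sp3 ✓
C2: sp3 ✓
C3: sp2
C4: sp2
C5: sp3 ✓
C6: sp3 ✓
C7: sp2
C8: sp2
C1, C2, C5, C6 → 4 sp3 carbons.

4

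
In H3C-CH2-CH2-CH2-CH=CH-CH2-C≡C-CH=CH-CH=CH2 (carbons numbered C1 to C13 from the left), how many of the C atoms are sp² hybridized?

6

C1: sp3
C2: sp3
C3: sp3
C4: sp3
C5: sp2 ✓
C6: sp2 ✓
C7: sp3
C8: sp
C9: sp
C10: sp2 ✓
C11: sp2 ✓
C12: sp2 ✓
C13: sp2 ✓
C5, C6, C10, C11, C12, C13 → 6 sp2 carbons.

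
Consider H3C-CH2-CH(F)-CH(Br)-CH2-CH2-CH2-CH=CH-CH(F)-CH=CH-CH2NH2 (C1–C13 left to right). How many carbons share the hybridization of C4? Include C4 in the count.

C4 is sp3 (only σ bonds).
C1: sp3 ✓
C2: sp3 ✓
C3: sp3 ✓
C4: sp3 ✓
C5: sp3 ✓
C6: sp3 ✓
C7: sp3 ✓
C8: sp2
C9: sp2
C10: sp3 ✓
C11: sp2
C12: sp2
C13: sp3 ✓
9 carbons are sp3.

9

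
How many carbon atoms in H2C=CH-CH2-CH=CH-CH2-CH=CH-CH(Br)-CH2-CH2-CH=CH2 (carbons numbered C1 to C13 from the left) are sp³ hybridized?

C1: sp2
C2: sp2
C3: sp3 ✓
C4: sp2
C5: sp2
C6: sp3 ✓
C7: sp2
C8: sp2
C9: sp3 ✓
C10: sp3 ✓
C11: sp3 ✓
C12: sp2
C13: sp2
C3, C6, C9, C10, C11 → 5 sp3 carbons.

5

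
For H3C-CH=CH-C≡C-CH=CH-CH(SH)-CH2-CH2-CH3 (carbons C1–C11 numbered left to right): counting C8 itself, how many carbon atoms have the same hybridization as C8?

C8 is sp3 (only σ bonds).
C1: sp3 ✓
C2: sp2
C3: sp2
C4: sp
C5: sp
C6: sp2
C7: sp2
C8: sp3 ✓
C9: sp3 ✓
C10: sp3 ✓
C11: sp3 ✓
5 carbons are sp3.

5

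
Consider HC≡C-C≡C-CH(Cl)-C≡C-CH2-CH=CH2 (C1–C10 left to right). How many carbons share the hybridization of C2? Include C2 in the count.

6

C2 is sp (two π bonds).
C1: sp ✓
C2: sp ✓
C3: sp ✓
C4: sp ✓
C5: sp3
C6: sp ✓
C7: sp ✓
C8: sp3
C9: sp2
C10: sp2
6 carbons are sp.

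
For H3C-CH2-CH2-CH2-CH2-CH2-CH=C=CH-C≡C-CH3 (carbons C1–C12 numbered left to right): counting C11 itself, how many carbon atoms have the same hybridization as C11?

3

C11 is sp (two π bonds).
C1: sp3
C2: sp3
C3: sp3
C4: sp3
C5: sp3
C6: sp3
C7: sp2
C8: sp ✓
C9: sp2
C10: sp ✓
C11: sp ✓
C12: sp3
3 carbons are sp.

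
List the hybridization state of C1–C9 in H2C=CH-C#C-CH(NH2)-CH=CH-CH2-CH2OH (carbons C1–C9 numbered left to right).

C1: 3 σ bonds, plus one π bond; 3 regions of electron density → sp2.
C2: 3 σ bonds, plus one π bond; 3 regions of electron density → sp2.
C3 has 2 σ bonds, plus two π bonds: steric number 2 → sp.
C4 has 2 σ bonds, plus two π bonds: steric number 2 → sp.
C5 — 4 σ bonds. Steric number 4, so sp3.
C6 is sp2: 3 σ bonds, plus one π bond, 3 electron-density regions.
C7 is sp2: 3 σ bonds, plus one π bond, 3 electron-density regions.
C8 is sp3: 4 σ bonds, 4 electron-density regions.
C9 (4 σ bonds) has steric number 4: sp3.

C1 sp2, C2 sp2, C3 sp, C4 sp, C5 sp3, C6 sp2, C7 sp2, C8 sp3, C9 sp3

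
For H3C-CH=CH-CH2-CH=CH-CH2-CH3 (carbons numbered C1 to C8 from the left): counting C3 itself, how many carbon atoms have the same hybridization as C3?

4

C3 is sp2 (one π bond).
C1: sp3
C2: sp2 ✓
C3: sp2 ✓
C4: sp3
C5: sp2 ✓
C6: sp2 ✓
C7: sp3
C8: sp3
4 carbons are sp2.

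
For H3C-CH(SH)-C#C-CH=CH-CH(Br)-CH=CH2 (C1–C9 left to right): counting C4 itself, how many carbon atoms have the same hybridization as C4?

C4 is sp (two π bonds).
C1: sp3
C2: sp3
C3: sp ✓
C4: sp ✓
C5: sp2
C6: sp2
C7: sp3
C8: sp2
C9: sp2
2 carbons are sp.

2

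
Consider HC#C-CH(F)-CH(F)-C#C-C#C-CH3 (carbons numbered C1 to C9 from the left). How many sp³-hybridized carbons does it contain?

C1: sp
C2: sp
C3: sp3 ✓
C4: sp3 ✓
C5: sp
C6: sp
C7: sp
C8: sp
C9: sp3 ✓
C3, C4, C9 → 3 sp3 carbons.

3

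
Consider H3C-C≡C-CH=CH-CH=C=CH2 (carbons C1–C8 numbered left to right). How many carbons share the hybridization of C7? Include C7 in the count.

3

C7 is sp (two π bonds).
C1: sp3
C2: sp ✓
C3: sp ✓
C4: sp2
C5: sp2
C6: sp2
C7: sp ✓
C8: sp2
3 carbons are sp.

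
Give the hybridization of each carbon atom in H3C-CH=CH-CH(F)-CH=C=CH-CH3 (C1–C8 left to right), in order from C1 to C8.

C1 carries 4 σ bonds, giving a steric number of 4, so it is sp3.
C2 has 3 σ bonds, plus one π bond: steric number 3 → sp2.
C3 (3 σ bonds, plus one π bond) has steric number 3: sp2.
C4 carries 4 σ bonds, giving a steric number of 4, so it is sp3.
C5 is sp2: 3 σ bonds, plus one π bond, 3 electron-density regions.
C6: 2 σ bonds, plus two π bonds — 2 electron domains, sp.
C7 is sp2: 3 σ bonds, plus one π bond, 3 electron-density regions.
C8 — 4 σ bonds. Steric number 4, so sp3.

C1 sp3, C2 sp2, C3 sp2, C4 sp3, C5 sp2, C6 sp, C7 sp2, C8 sp3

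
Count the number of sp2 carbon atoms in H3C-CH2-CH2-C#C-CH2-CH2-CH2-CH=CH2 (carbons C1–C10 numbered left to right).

C1: sp3
C2: sp3
C3: sp3
C4: sp
C5: sp
C6: sp3
C7: sp3
C8: sp3
C9: sp2 ✓
C10: sp2 ✓
C9, C10 → 2 sp2 carbons.

2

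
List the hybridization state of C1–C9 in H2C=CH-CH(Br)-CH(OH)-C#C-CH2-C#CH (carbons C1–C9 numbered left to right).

C1 sp2, C2 sp2, C3 sp3, C4 sp3, C5 sp, C6 sp, C7 sp3, C8 sp, C9 sp

C1: 3 σ bonds, plus one π bond; 3 regions of electron density → sp2.
C2 has 3 σ bonds, plus one π bond: steric number 3 → sp2.
C3: 4 σ bonds — 4 electron domains, sp3.
C4 carries 4 σ bonds, giving a steric number of 4, so it is sp3.
C5 (2 σ bonds, plus two π bonds) has steric number 2: sp.
C6 has 2 σ bonds, plus two π bonds: steric number 2 → sp.
C7: 4 σ bonds; 4 regions of electron density → sp3.
C8 — 2 σ bonds, plus two π bonds. Steric number 2, so sp.
C9 (2 σ bonds, plus two π bonds) has steric number 2: sp.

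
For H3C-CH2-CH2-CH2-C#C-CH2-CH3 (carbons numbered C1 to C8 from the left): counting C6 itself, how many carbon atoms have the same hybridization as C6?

C6 is sp (two π bonds).
C1: sp3
C2: sp3
C3: sp3
C4: sp3
C5: sp ✓
C6: sp ✓
C7: sp3
C8: sp3
2 carbons are sp.

2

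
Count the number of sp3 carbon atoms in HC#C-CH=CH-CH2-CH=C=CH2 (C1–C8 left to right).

C1: sp
C2: sp
C3: sp2
C4: sp2
C5: sp3 ✓
C6: sp2
C7: sp
C8: sp2
C5 → 1 sp3 carbon.

1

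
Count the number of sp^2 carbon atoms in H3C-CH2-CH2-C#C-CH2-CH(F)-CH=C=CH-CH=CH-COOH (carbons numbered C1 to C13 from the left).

C1: sp3
C2: sp3
C3: sp3
C4: sp
C5: sp
C6: sp3
C7: sp3
C8: sp2 ✓
C9: sp
C10: sp2 ✓
C11: sp2 ✓
C12: sp2 ✓
C13: sp2 ✓
C8, C10, C11, C12, C13 → 5 sp2 carbons.

5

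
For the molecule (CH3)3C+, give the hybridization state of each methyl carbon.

Each methyl carbon is sp3: 4 σ bonds, 4 electron-density regions.

sp³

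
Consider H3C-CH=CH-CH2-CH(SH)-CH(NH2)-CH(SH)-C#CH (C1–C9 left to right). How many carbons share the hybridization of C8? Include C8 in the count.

C8 is sp (two π bonds).
C1: sp3
C2: sp2
C3: sp2
C4: sp3
C5: sp3
C6: sp3
C7: sp3
C8: sp ✓
C9: sp ✓
2 carbons are sp.

2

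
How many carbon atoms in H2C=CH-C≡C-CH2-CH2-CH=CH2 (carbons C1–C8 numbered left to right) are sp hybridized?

2

C1: sp2
C2: sp2
C3: sp ✓
C4: sp ✓
C5: sp3
C6: sp3
C7: sp2
C8: sp2
C3, C4 → 2 sp carbons.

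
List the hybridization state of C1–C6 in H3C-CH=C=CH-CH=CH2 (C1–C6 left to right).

C1 (4 σ bonds) has steric number 4: sp3.
C2: 3 σ bonds, plus one π bond — 3 electron domains, sp2.
C3 has 2 σ bonds, plus two π bonds: steric number 2 → sp.
C4: 3 σ bonds, plus one π bond — 3 electron domains, sp2.
C5 is sp2: 3 σ bonds, plus one π bond, 3 electron-density regions.
C6 — 3 σ bonds, plus one π bond. Steric number 3, so sp2.

C1 sp3, C2 sp2, C3 sp, C4 sp2, C5 sp2, C6 sp2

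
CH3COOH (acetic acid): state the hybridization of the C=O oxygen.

sp^2

The C=O oxygen is sp2: 1 σ bond and 2 lone pairs, plus one π bond, 3 electron-density regions.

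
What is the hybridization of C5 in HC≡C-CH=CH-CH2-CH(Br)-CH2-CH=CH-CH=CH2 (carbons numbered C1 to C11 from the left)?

sp^3

C5 carries 4 σ bonds, giving a steric number of 4, so it is sp3.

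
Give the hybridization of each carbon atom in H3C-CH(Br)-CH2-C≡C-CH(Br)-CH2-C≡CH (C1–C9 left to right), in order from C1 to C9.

C1 sp3, C2 sp3, C3 sp3, C4 sp, C5 sp, C6 sp3, C7 sp3, C8 sp, C9 sp

C1 is sp3: 4 σ bonds, 4 electron-density regions.
C2: 4 σ bonds; 4 regions of electron density → sp3.
C3 has 4 σ bonds: steric number 4 → sp3.
C4 has 2 σ bonds, plus two π bonds: steric number 2 → sp.
C5 carries 2 σ bonds, plus two π bonds, giving a steric number of 2, so it is sp.
C6: 4 σ bonds; 4 regions of electron density → sp3.
C7 has 4 σ bonds: steric number 4 → sp3.
C8: 2 σ bonds, plus two π bonds; 2 regions of electron density → sp.
C9: 2 σ bonds, plus two π bonds; 2 regions of electron density → sp.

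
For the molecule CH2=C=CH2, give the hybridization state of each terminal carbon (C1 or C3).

sp^2

Each terminal carbon (C1 or C3) — 3 σ bonds, plus one π bond. Steric number 3, so sp2.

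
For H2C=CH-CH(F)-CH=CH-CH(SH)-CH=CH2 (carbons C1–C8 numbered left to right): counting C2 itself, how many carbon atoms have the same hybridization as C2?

6

C2 is sp2 (one π bond).
C1: sp2 ✓
C2: sp2 ✓
C3: sp3
C4: sp2 ✓
C5: sp2 ✓
C6: sp3
C7: sp2 ✓
C8: sp2 ✓
6 carbons are sp2.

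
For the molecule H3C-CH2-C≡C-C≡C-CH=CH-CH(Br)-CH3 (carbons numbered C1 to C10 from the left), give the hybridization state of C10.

C10: 4 σ bonds; 4 regions of electron density → sp3.

sp³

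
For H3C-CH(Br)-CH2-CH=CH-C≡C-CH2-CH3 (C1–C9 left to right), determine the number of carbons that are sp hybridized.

C1: sp3
C2: sp3
C3: sp3
C4: sp2
C5: sp2
C6: sp ✓
C7: sp ✓
C8: sp3
C9: sp3
C6, C7 → 2 sp carbons.

2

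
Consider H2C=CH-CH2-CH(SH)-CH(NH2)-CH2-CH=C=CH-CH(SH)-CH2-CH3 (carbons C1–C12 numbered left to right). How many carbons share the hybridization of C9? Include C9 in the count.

4

C9 is sp2 (one π bond).
C1: sp2 ✓
C2: sp2 ✓
C3: sp3
C4: sp3
C5: sp3
C6: sp3
C7: sp2 ✓
C8: sp
C9: sp2 ✓
C10: sp3
C11: sp3
C12: sp3
4 carbons are sp2.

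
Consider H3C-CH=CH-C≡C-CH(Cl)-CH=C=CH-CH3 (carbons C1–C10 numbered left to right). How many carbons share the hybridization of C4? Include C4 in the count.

C4 is sp (two π bonds).
C1: sp3
C2: sp2
C3: sp2
C4: sp ✓
C5: sp ✓
C6: sp3
C7: sp2
C8: sp ✓
C9: sp2
C10: sp3
3 carbons are sp.

3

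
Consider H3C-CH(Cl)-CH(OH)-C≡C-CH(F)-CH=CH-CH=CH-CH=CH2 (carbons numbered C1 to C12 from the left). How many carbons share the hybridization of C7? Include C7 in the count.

6

C7 is sp2 (one π bond).
C1: sp3
C2: sp3
C3: sp3
C4: sp
C5: sp
C6: sp3
C7: sp2 ✓
C8: sp2 ✓
C9: sp2 ✓
C10: sp2 ✓
C11: sp2 ✓
C12: sp2 ✓
6 carbons are sp2.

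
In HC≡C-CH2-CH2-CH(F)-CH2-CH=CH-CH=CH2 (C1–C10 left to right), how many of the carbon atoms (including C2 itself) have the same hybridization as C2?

2

C2 is sp (two π bonds).
C1: sp ✓
C2: sp ✓
C3: sp3
C4: sp3
C5: sp3
C6: sp3
C7: sp2
C8: sp2
C9: sp2
C10: sp2
2 carbons are sp.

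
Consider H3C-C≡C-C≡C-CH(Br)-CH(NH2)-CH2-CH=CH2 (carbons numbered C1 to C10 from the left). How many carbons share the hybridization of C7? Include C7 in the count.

C7 is sp3 (only σ bonds).
C1: sp3 ✓
C2: sp
C3: sp
C4: sp
C5: sp
C6: sp3 ✓
C7: sp3 ✓
C8: sp3 ✓
C9: sp2
C10: sp2
4 carbons are sp3.

4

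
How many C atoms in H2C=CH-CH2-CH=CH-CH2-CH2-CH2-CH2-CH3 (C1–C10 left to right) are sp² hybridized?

4

C1: sp2 ✓
C2: sp2 ✓
C3: sp3
C4: sp2 ✓
C5: sp2 ✓
C6: sp3
C7: sp3
C8: sp3
C9: sp3
C10: sp3
C1, C2, C4, C5 → 4 sp2 carbons.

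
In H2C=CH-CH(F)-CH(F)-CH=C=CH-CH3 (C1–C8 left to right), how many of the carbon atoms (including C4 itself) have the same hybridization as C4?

3

C4 is sp3 (only σ bonds).
C1: sp2
C2: sp2
C3: sp3 ✓
C4: sp3 ✓
C5: sp2
C6: sp
C7: sp2
C8: sp3 ✓
3 carbons are sp3.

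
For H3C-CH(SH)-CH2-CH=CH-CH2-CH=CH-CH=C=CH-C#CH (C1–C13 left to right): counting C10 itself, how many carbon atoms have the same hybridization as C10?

C10 is sp (two π bonds).
C1: sp3
C2: sp3
C3: sp3
C4: sp2
C5: sp2
C6: sp3
C7: sp2
C8: sp2
C9: sp2
C10: sp ✓
C11: sp2
C12: sp ✓
C13: sp ✓
3 carbons are sp.

3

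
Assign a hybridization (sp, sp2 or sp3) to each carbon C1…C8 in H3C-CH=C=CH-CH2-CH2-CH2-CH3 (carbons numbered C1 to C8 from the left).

C1 sp3, C2 sp2, C3 sp, C4 sp2, C5 sp3, C6 sp3, C7 sp3, C8 sp3

C1 (4 σ bonds) has steric number 4: sp3.
C2 carries 3 σ bonds, plus one π bond, giving a steric number of 3, so it is sp2.
C3: 2 σ bonds, plus two π bonds; 2 regions of electron density → sp.
C4 carries 3 σ bonds, plus one π bond, giving a steric number of 3, so it is sp2.
C5: 4 σ bonds; 4 regions of electron density → sp3.
C6: 4 σ bonds — 4 electron domains, sp3.
C7 carries 4 σ bonds, giving a steric number of 4, so it is sp3.
C8 carries 4 σ bonds, giving a steric number of 4, so it is sp3.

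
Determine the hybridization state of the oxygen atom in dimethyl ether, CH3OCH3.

Two σ bonds + two lone pairs = steric number 4 → sp3.

sp^3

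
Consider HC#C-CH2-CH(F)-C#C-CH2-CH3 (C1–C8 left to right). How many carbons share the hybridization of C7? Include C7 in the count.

4

C7 is sp3 (only σ bonds).
C1: sp
C2: sp
C3: sp3 ✓
C4: sp3 ✓
C5: sp
C6: sp
C7: sp3 ✓
C8: sp3 ✓
4 carbons are sp3.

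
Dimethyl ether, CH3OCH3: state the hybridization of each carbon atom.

Each carbon atom: 4 σ bonds — 4 electron domains, sp3.

sp³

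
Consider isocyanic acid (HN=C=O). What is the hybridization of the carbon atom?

sp

The carbon atom has 2 σ bonds, plus two π bonds: steric number 2 → sp.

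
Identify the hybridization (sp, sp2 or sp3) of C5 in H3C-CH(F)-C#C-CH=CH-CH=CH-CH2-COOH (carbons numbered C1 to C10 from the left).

C5 is sp2: 3 σ bonds, plus one π bond, 3 electron-density regions.

sp2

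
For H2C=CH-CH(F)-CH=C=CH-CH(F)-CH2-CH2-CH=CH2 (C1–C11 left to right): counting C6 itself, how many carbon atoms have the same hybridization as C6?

6

C6 is sp2 (one π bond).
C1: sp2 ✓
C2: sp2 ✓
C3: sp3
C4: sp2 ✓
C5: sp
C6: sp2 ✓
C7: sp3
C8: sp3
C9: sp3
C10: sp2 ✓
C11: sp2 ✓
6 carbons are sp2.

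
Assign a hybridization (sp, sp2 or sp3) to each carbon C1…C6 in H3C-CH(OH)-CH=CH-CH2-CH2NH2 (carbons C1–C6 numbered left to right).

C1: 4 σ bonds; 4 regions of electron density → sp3.
C2 (4 σ bonds) has steric number 4: sp3.
C3: 3 σ bonds, plus one π bond; 3 regions of electron density → sp2.
C4: 3 σ bonds, plus one π bond — 3 electron domains, sp2.
C5 is sp3: 4 σ bonds, 4 electron-density regions.
C6 carries 4 σ bonds, giving a steric number of 4, so it is sp3.

C1 sp3, C2 sp3, C3 sp2, C4 sp2, C5 sp3, C6 sp3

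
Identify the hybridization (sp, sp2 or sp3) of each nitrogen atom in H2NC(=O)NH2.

Both N lone pairs are conjugated with the C=O; planar sp2.

sp²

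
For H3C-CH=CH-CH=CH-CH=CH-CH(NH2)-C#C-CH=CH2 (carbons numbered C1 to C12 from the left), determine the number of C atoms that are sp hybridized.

2

C1: sp3
C2: sp2
C3: sp2
C4: sp2
C5: sp2
C6: sp2
C7: sp2
C8: sp3
C9: sp ✓
C10: sp ✓
C11: sp2
C12: sp2
C9, C10 → 2 sp carbons.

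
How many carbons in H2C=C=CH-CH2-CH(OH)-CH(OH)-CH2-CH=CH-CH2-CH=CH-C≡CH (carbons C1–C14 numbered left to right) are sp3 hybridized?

C1: sp2
C2: sp
C3: sp2
C4: sp3 ✓
C5: sp3 ✓
C6: sp3 ✓
C7: sp3 ✓
C8: sp2
C9: sp2
C10: sp3 ✓
C11: sp2
C12: sp2
C13: sp
C14: sp
C4, C5, C6, C7, C10 → 5 sp3 carbons.

5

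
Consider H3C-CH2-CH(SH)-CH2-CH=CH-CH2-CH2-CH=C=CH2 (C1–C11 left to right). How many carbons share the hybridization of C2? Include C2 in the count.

C2 is sp3 (only σ bonds).
C1: sp3 ✓
C2: sp3 ✓
C3: sp3 ✓
C4: sp3 ✓
C5: sp2
C6: sp2
C7: sp3 ✓
C8: sp3 ✓
C9: sp2
C10: sp
C11: sp2
6 carbons are sp3.

6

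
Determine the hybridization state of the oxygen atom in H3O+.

Three σ bonds + one lone pair = steric number 4 → sp3.

sp3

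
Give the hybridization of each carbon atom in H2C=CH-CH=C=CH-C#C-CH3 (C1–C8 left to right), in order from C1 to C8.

C1 sp2, C2 sp2, C3 sp2, C4 sp, C5 sp2, C6 sp, C7 sp, C8 sp3

C1 — 3 σ bonds, plus one π bond. Steric number 3, so sp2.
C2 is sp2: 3 σ bonds, plus one π bond, 3 electron-density regions.
C3: 3 σ bonds, plus one π bond; 3 regions of electron density → sp2.
C4 is sp: 2 σ bonds, plus two π bonds, 2 electron-density regions.
C5 is sp2: 3 σ bonds, plus one π bond, 3 electron-density regions.
C6 — 2 σ bonds, plus two π bonds. Steric number 2, so sp.
C7 (2 σ bonds, plus two π bonds) has steric number 2: sp.
C8 (4 σ bonds) has steric number 4: sp3.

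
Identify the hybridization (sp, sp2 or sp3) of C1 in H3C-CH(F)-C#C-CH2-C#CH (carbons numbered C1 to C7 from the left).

sp^3

C1 has 4 σ bonds: steric number 4 → sp3.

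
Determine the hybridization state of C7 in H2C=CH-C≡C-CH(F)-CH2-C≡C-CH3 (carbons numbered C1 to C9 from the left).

C7 is sp: 2 σ bonds, plus two π bonds, 2 electron-density regions.

sp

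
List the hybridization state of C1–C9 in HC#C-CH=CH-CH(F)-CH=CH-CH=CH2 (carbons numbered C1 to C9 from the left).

C1 sp, C2 sp, C3 sp2, C4 sp2, C5 sp3, C6 sp2, C7 sp2, C8 sp2, C9 sp2

C1 carries 2 σ bonds, plus two π bonds, giving a steric number of 2, so it is sp.
C2 — 2 σ bonds, plus two π bonds. Steric number 2, so sp.
C3 — 3 σ bonds, plus one π bond. Steric number 3, so sp2.
C4 is sp2: 3 σ bonds, plus one π bond, 3 electron-density regions.
C5 is sp3: 4 σ bonds, 4 electron-density regions.
C6: 3 σ bonds, plus one π bond; 3 regions of electron density → sp2.
C7: 3 σ bonds, plus one π bond; 3 regions of electron density → sp2.
C8 has 3 σ bonds, plus one π bond: steric number 3 → sp2.
C9: 3 σ bonds, plus one π bond — 3 electron domains, sp2.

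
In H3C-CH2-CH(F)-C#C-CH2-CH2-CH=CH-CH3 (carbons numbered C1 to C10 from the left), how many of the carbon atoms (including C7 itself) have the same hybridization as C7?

C7 is sp3 (only σ bonds).
C1: sp3 ✓
C2: sp3 ✓
C3: sp3 ✓
C4: sp
C5: sp
C6: sp3 ✓
C7: sp3 ✓
C8: sp2
C9: sp2
C10: sp3 ✓
6 carbons are sp3.

6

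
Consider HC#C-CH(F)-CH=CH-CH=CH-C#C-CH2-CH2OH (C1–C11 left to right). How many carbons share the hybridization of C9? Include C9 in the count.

C9 is sp (two π bonds).
C1: sp ✓
C2: sp ✓
C3: sp3
C4: sp2
C5: sp2
C6: sp2
C7: sp2
C8: sp ✓
C9: sp ✓
C10: sp3
C11: sp3
4 carbons are sp.

4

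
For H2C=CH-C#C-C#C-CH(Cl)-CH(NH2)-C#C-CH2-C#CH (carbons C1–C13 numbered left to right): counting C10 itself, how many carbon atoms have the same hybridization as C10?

8

C10 is sp (two π bonds).
C1: sp2
C2: sp2
C3: sp ✓
C4: sp ✓
C5: sp ✓
C6: sp ✓
C7: sp3
C8: sp3
C9: sp ✓
C10: sp ✓
C11: sp3
C12: sp ✓
C13: sp ✓
8 carbons are sp.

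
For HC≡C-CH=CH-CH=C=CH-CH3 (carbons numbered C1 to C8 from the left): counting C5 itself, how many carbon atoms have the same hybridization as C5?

4

C5 is sp2 (one π bond).
C1: sp
C2: sp
C3: sp2 ✓
C4: sp2 ✓
C5: sp2 ✓
C6: sp
C7: sp2 ✓
C8: sp3
4 carbons are sp2.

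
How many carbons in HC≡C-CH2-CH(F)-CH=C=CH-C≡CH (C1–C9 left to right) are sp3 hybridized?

C1: sp
C2: sp
C3: sp3 ✓
C4: sp3 ✓
C5: sp2
C6: sp
C7: sp2
C8: sp
C9: sp
C3, C4 → 2 sp3 carbons.

2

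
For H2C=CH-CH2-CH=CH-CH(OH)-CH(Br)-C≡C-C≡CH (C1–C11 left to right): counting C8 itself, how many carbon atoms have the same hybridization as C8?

C8 is sp (two π bonds).
C1: sp2
C2: sp2
C3: sp3
C4: sp2
C5: sp2
C6: sp3
C7: sp3
C8: sp ✓
C9: sp ✓
C10: sp ✓
C11: sp ✓
4 carbons are sp.

4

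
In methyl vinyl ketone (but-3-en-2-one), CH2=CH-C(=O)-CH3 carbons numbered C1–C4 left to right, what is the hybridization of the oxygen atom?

sp²

The oxygen atom — 1 σ bond and 2 lone pairs, plus one π bond. Steric number 3, so sp2.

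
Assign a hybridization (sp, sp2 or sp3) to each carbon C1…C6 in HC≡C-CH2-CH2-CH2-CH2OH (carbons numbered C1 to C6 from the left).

C1: 2 σ bonds, plus two π bonds — 2 electron domains, sp.
C2 carries 2 σ bonds, plus two π bonds, giving a steric number of 2, so it is sp.
C3: 4 σ bonds — 4 electron domains, sp3.
C4 — 4 σ bonds. Steric number 4, so sp3.
C5 — 4 σ bonds. Steric number 4, so sp3.
C6 is sp3: 4 σ bonds, 4 electron-density regions.

C1 sp, C2 sp, C3 sp3, C4 sp3, C5 sp3, C6 sp3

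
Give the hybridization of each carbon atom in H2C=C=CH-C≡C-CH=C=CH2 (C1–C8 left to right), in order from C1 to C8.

C1: 3 σ bonds, plus one π bond — 3 electron domains, sp2.
C2 (2 σ bonds, plus two π bonds) has steric number 2: sp.
C3 is sp2: 3 σ bonds, plus one π bond, 3 electron-density regions.
C4 carries 2 σ bonds, plus two π bonds, giving a steric number of 2, so it is sp.
C5 carries 2 σ bonds, plus two π bonds, giving a steric number of 2, so it is sp.
C6 is sp2: 3 σ bonds, plus one π bond, 3 electron-density regions.
C7: 2 σ bonds, plus two π bonds; 2 regions of electron density → sp.
C8 has 3 σ bonds, plus one π bond: steric number 3 → sp2.

C1 sp2, C2 sp, C3 sp2, C4 sp, C5 sp, C6 sp2, C7 sp, C8 sp2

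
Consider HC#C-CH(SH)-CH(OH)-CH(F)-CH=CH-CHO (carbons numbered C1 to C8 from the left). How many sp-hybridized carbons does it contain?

C1: sp ✓
C2: sp ✓
C3: sp3
C4: sp3
C5: sp3
C6: sp2
C7: sp2
C8: sp2
C1, C2 → 2 sp carbons.

2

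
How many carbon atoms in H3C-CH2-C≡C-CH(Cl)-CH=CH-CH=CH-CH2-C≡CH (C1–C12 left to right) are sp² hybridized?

4

C1: sp3
C2: sp3
C3: sp
C4: sp
C5: sp3
C6: sp2 ✓
C7: sp2 ✓
C8: sp2 ✓
C9: sp2 ✓
C10: sp3
C11: sp
C12: sp
C6, C7, C8, C9 → 4 sp2 carbons.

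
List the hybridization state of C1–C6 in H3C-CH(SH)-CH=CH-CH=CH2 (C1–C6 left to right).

C1 sp3, C2 sp3, C3 sp2, C4 sp2, C5 sp2, C6 sp2

C1: 4 σ bonds; 4 regions of electron density → sp3.
C2 — 4 σ bonds. Steric number 4, so sp3.
C3 (3 σ bonds, plus one π bond) has steric number 3: sp2.
C4 carries 3 σ bonds, plus one π bond, giving a steric number of 3, so it is sp2.
C5 (3 σ bonds, plus one π bond) has steric number 3: sp2.
C6 is sp2: 3 σ bonds, plus one π bond, 3 electron-density regions.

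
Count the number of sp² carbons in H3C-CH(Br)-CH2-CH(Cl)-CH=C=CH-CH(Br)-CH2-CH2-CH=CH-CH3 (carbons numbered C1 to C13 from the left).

C1: sp3
C2: sp3
C3: sp3
C4: sp3
C5: sp2 ✓
C6: sp
C7: sp2 ✓
C8: sp3
C9: sp3
C10: sp3
C11: sp2 ✓
C12: sp2 ✓
C13: sp3
C5, C7, C11, C12 → 4 sp2 carbons.

4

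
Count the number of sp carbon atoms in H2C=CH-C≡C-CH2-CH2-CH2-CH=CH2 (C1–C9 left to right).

2

C1: sp2
C2: sp2
C3: sp ✓
C4: sp ✓
C5: sp3
C6: sp3
C7: sp3
C8: sp2
C9: sp2
C3, C4 → 2 sp carbons.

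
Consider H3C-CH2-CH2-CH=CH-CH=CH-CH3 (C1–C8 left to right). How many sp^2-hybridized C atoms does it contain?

C1: sp3
C2: sp3
C3: sp3
C4: sp2 ✓
C5: sp2 ✓
C6: sp2 ✓
C7: sp2 ✓
C8: sp3
C4, C5, C6, C7 → 4 sp2 carbons.

4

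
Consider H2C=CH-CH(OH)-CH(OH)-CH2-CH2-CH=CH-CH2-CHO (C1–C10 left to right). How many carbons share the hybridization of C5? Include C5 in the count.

C5 is sp3 (only σ bonds).
C1: sp2
C2: sp2
C3: sp3 ✓
C4: sp3 ✓
C5: sp3 ✓
C6: sp3 ✓
C7: sp2
C8: sp2
C9: sp3 ✓
C10: sp2
5 carbons are sp3.

5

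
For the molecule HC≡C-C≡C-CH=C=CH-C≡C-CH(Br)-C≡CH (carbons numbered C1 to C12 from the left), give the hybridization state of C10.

C10 has 4 σ bonds: steric number 4 → sp3.

sp3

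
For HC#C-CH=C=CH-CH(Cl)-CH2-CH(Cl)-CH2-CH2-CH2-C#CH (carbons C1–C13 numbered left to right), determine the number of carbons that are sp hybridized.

5

C1: sp ✓
C2: sp ✓
C3: sp2
C4: sp ✓
C5: sp2
C6: sp3
C7: sp3
C8: sp3
C9: sp3
C10: sp3
C11: sp3
C12: sp ✓
C13: sp ✓
C1, C2, C4, C12, C13 → 5 sp carbons.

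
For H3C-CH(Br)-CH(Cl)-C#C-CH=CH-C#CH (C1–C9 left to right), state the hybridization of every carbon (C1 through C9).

C1 sp3, C2 sp3, C3 sp3, C4 sp, C5 sp, C6 sp2, C7 sp2, C8 sp, C9 sp

C1: 4 σ bonds — 4 electron domains, sp3.
C2: 4 σ bonds; 4 regions of electron density → sp3.
C3 — 4 σ bonds. Steric number 4, so sp3.
C4: 2 σ bonds, plus two π bonds; 2 regions of electron density → sp.
C5 is sp: 2 σ bonds, plus two π bonds, 2 electron-density regions.
C6: 3 σ bonds, plus one π bond — 3 electron domains, sp2.
C7: 3 σ bonds, plus one π bond — 3 electron domains, sp2.
C8 is sp: 2 σ bonds, plus two π bonds, 2 electron-density regions.
C9 has 2 σ bonds, plus two π bonds: steric number 2 → sp.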